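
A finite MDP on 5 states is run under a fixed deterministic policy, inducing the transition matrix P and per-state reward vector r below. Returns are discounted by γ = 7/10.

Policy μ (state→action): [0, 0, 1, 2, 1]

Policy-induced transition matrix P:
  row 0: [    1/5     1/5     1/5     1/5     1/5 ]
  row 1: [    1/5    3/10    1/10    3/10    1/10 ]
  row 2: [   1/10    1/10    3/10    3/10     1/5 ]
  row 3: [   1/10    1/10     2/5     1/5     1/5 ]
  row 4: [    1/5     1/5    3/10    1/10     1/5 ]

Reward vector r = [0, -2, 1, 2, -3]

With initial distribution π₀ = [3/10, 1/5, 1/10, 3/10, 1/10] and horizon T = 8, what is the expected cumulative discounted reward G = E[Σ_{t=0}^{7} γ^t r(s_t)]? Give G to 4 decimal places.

t=0: π = [0.3000, 0.2000, 0.1000, 0.3000, 0.1000], E[r] = 0.0000, γ^t·E[r] = 0.000000, running G = 0.000000
t=1: π = [0.1600, 0.1800, 0.2600, 0.2200, 0.1800], E[r] = -0.2000, γ^t·E[r] = -0.140000, running G = -0.140000
t=2: π = [0.1520, 0.1700, 0.2700, 0.2260, 0.1820], E[r] = -0.1640, γ^t·E[r] = -0.080360, running G = -0.220360
t=3: π = [0.1504, 0.1674, 0.2734, 0.2258, 0.1830], E[r] = -0.1588, γ^t·E[r] = -0.054468, running G = -0.274828
t=4: π = [0.1501, 0.1668, 0.2741, 0.2258, 0.1833], E[r] = -0.1578, γ^t·E[r] = -0.037888, running G = -0.312716
t=5: π = [0.1500, 0.1667, 0.2742, 0.2258, 0.1833], E[r] = -0.1576, γ^t·E[r] = -0.026491, running G = -0.339207
t=6: π = [0.1500, 0.1667, 0.2742, 0.2258, 0.1833], E[r] = -0.1576, γ^t·E[r] = -0.018540, running G = -0.357747
t=7: π = [0.1500, 0.1667, 0.2742, 0.2258, 0.1833], E[r] = -0.1576, γ^t·E[r] = -0.012977, running G = -0.370724

G = -0.3707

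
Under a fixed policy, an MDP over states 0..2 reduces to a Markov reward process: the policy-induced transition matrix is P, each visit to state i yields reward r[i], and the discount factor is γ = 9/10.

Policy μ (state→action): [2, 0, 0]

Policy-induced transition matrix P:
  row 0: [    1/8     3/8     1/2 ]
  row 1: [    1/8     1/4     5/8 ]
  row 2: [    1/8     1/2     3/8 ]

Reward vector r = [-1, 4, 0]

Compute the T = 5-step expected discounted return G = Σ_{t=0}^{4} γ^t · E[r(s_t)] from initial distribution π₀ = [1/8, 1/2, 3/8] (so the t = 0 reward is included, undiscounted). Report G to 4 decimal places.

t=0: π = [0.1250, 0.5000, 0.3750], E[r] = 1.8750, γ^t·E[r] = 1.875000, running G = 1.875000
t=1: π = [0.1250, 0.3594, 0.5156], E[r] = 1.3125, γ^t·E[r] = 1.181250, running G = 3.056250
t=2: π = [0.1250, 0.3945, 0.4805], E[r] = 1.4531, γ^t·E[r] = 1.177031, running G = 4.233281
t=3: π = [0.1250, 0.3857, 0.4893], E[r] = 1.4180, γ^t·E[r] = 1.033699, running G = 5.266980
t=4: π = [0.1250, 0.3879, 0.4871], E[r] = 1.4268, γ^t·E[r] = 0.936096, running G = 6.203076

G = 6.2031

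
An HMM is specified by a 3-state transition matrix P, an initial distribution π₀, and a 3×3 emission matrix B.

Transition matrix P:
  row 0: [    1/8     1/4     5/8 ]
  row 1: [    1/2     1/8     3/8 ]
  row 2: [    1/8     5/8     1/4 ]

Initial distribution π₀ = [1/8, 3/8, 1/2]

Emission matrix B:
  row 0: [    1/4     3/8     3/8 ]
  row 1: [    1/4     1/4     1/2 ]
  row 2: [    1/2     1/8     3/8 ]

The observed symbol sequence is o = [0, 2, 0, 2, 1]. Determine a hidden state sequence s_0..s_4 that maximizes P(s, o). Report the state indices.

t=0: δ = [3.125e-02, 9.375e-02, 2.500e-01]  (obs o_0=0)
t=1: δ = [1.758e-02, 7.812e-02, 2.344e-02]  ψ = [1, 2, 2]  (obs o_1=2)
t=2: δ = [9.766e-03, 3.662e-03, 1.465e-02]  ψ = [1, 2, 1]  (obs o_2=0)
t=3: δ = [6.866e-04, 4.578e-03, 2.289e-03]  ψ = [1, 2, 0]  (obs o_3=2)
t=4: δ = [8.583e-04, 3.576e-04, 2.146e-04]  ψ = [1, 2, 1]  (obs o_4=1)
backtrack: best end state = 0; path = [2, 1, 2, 1, 0]

path = [2, 1, 2, 1, 0]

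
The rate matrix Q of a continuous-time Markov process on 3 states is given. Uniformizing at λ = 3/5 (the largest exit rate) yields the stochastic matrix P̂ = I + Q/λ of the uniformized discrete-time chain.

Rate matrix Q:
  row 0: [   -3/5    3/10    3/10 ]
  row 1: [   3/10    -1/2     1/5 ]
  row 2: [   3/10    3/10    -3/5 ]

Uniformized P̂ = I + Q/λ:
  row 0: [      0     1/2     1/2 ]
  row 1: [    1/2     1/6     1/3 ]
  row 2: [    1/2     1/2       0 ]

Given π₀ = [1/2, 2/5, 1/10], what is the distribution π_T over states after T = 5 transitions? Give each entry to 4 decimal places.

π = [0.3281, 0.3749, 0.2970]

t=0: π = [0.5000, 0.4000, 0.1000]
t=1: π = [0.2500, 0.3667, 0.3833]
t=2: π = [0.3750, 0.3778, 0.2472]
t=3: π = [0.3125, 0.3741, 0.3134]
t=4: π = [0.3438, 0.3753, 0.2809]
t=5: π = [0.3281, 0.3749, 0.2970]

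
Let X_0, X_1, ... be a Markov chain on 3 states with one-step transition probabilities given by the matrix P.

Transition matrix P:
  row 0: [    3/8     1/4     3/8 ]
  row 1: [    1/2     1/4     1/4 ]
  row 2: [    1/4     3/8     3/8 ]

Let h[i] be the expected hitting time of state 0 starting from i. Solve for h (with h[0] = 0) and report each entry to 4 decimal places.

h = [0.0000, 2.3333, 3.0000]

First-step conditioning: h[0] = 0; for i ≠ 0, h[i] = 1 + Σ_k P[i][k]·h[k].
  h[1] = 1 + 1/4·h[1] + 1/4·h[2]
  h[2] = 1 + 3/8·h[1] + 3/8·h[2]
Solving the 2×2 linear system over states ≠ 0 gives exactly h = [0, 7/3, 3] (h[0] = 0 is the target).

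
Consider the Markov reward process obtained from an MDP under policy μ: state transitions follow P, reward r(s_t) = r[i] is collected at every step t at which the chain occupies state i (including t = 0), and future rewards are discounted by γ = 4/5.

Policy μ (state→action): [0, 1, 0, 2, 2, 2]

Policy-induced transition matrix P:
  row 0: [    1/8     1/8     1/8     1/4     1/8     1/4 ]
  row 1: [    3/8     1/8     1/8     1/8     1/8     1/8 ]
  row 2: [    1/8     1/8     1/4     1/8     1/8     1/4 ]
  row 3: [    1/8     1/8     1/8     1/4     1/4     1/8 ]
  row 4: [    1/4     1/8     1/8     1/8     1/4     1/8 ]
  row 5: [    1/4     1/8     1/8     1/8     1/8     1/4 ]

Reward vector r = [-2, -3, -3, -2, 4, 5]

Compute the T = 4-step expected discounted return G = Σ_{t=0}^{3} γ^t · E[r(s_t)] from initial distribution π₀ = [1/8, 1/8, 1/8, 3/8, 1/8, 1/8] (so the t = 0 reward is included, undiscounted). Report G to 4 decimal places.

t=0: π = [0.1250, 0.1250, 0.1250, 0.3750, 0.1250, 0.1250], E[r] = -0.6250, γ^t·E[r] = -0.625000, running G = -0.625000
t=1: π = [0.1875, 0.1250, 0.1406, 0.1875, 0.1875, 0.1719], E[r] = 0.0625, γ^t·E[r] = 0.050000, running G = -0.575000
t=2: π = [0.2012, 0.1250, 0.1426, 0.1719, 0.1719, 0.1875], E[r] = 0.0762, γ^t·E[r] = 0.048750, running G = -0.526250
t=3: π = [0.2012, 0.1250, 0.1428, 0.1716, 0.1680, 0.1914], E[r] = 0.0798, γ^t·E[r] = 0.040875, running G = -0.485375

G = -0.4854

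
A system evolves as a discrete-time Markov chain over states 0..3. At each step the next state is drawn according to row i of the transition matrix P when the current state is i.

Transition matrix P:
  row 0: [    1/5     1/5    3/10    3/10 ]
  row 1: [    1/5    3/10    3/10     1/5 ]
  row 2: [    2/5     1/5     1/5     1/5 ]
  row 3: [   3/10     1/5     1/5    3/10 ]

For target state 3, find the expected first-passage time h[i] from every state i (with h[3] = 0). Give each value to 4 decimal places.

h = [3.9919, 4.4355, 4.3548, 0.0000]

First-step conditioning: h[3] = 0; for i ≠ 3, h[i] = 1 + Σ_k P[i][k]·h[k].
  h[0] = 1 + 1/5·h[0] + 1/5·h[1] + 3/10·h[2]
  h[1] = 1 + 1/5·h[0] + 3/10·h[1] + 3/10·h[2]
  h[2] = 1 + 2/5·h[0] + 1/5·h[1] + 1/5·h[2]
Solving the 3×3 linear system over states ≠ 3 gives exactly h = [495/124, 275/62, 135/31, 0] (h[3] = 0 is the target).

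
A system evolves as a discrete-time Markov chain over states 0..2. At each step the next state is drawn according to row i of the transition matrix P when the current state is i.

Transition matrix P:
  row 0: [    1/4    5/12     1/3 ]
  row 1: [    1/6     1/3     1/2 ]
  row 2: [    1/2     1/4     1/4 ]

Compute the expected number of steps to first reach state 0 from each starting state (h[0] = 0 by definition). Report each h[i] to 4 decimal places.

h = [0.0000, 3.3333, 2.4444]

First-step conditioning: h[0] = 0; for i ≠ 0, h[i] = 1 + Σ_k P[i][k]·h[k].
  h[1] = 1 + 1/3·h[1] + 1/2·h[2]
  h[2] = 1 + 1/4·h[1] + 1/4·h[2]
Solving the 2×2 linear system over states ≠ 0 gives exactly h = [0, 10/3, 22/9] (h[0] = 0 is the target).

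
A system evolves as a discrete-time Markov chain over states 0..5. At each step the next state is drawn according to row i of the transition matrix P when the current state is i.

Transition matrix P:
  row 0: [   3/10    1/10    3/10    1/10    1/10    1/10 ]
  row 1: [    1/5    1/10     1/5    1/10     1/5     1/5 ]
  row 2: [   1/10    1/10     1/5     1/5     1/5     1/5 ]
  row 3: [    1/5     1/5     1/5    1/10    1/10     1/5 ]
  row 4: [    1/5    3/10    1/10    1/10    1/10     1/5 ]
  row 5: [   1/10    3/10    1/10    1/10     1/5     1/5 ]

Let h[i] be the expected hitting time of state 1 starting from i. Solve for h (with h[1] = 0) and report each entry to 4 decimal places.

First-step conditioning: h[1] = 0; for i ≠ 1, h[i] = 1 + Σ_k P[i][k]·h[k].
  h[0] = 1 + 3/10·h[0] + 3/10·h[2] + 1/10·h[3] + 1/10·h[4] + 1/10·h[5]
  h[2] = 1 + 1/10·h[0] + 1/5·h[2] + 1/5·h[3] + 1/5·h[4] + 1/5·h[5]
  h[3] = 1 + 1/5·h[0] + 1/5·h[2] + 1/10·h[3] + 1/10·h[4] + 1/5·h[5]
  h[4] = 1 + 1/5·h[0] + 1/10·h[2] + 1/10·h[3] + 1/10·h[4] + 1/5·h[5]
  h[5] = 1 + 1/10·h[0] + 1/10·h[2] + 1/10·h[3] + 1/5·h[4] + 1/5·h[5]
Solving the 5×5 linear system over states ≠ 1 gives exactly h = [20642/3551, 0, 19580/3551, 18200/3551, 16242/3551, 15802/3551] (h[1] = 0 is the target).

h = [5.8130, 0.0000, 5.5139, 5.1253, 4.5739, 4.4500]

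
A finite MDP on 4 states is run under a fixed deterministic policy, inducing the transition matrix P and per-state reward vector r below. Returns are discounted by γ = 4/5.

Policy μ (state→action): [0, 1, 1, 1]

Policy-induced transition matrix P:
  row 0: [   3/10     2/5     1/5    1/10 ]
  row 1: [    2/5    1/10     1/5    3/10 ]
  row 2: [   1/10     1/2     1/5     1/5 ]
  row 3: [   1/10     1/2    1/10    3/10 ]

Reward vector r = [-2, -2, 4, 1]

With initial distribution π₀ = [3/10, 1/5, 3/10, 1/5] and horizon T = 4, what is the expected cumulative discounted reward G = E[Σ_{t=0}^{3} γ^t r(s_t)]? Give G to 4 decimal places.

t=0: π = [0.3000, 0.2000, 0.3000, 0.2000], E[r] = 0.4000, γ^t·E[r] = 0.400000, running G = 0.400000
t=1: π = [0.2200, 0.3900, 0.1800, 0.2100], E[r] = -0.2900, γ^t·E[r] = -0.232000, running G = 0.168000
t=2: π = [0.2610, 0.3220, 0.1790, 0.2380], E[r] = -0.2120, γ^t·E[r] = -0.135680, running G = 0.032320
t=3: π = [0.2488, 0.3451, 0.1762, 0.2299], E[r] = -0.2531, γ^t·E[r] = -0.129587, running G = -0.097267

G = -0.0973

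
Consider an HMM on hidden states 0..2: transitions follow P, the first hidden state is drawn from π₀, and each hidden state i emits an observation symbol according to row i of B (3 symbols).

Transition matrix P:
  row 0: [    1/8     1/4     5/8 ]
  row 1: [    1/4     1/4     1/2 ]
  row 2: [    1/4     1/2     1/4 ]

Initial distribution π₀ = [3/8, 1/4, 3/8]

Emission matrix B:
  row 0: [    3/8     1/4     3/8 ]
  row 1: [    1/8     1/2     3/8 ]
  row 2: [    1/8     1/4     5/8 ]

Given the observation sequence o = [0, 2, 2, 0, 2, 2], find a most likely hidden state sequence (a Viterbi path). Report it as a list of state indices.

path = [0, 2, 1, 0, 2, 1]

t=0: δ = [1.406e-01, 3.125e-02, 4.688e-02]  (obs o_0=0)
t=1: δ = [6.592e-03, 1.318e-02, 5.493e-02]  ψ = [0, 0, 0]  (obs o_1=2)
t=2: δ = [5.150e-03, 1.030e-02, 8.583e-03]  ψ = [2, 2, 2]  (obs o_2=2)
t=3: δ = [9.656e-04, 5.364e-04, 6.437e-04]  ψ = [1, 2, 1]  (obs o_3=0)
t=4: δ = [6.035e-05, 1.207e-04, 3.772e-04]  ψ = [2, 2, 0]  (obs o_4=2)
t=5: δ = [3.536e-05, 7.072e-05, 5.894e-05]  ψ = [2, 2, 2]  (obs o_5=2)
backtrack: best end state = 1; path = [0, 2, 1, 0, 2, 1]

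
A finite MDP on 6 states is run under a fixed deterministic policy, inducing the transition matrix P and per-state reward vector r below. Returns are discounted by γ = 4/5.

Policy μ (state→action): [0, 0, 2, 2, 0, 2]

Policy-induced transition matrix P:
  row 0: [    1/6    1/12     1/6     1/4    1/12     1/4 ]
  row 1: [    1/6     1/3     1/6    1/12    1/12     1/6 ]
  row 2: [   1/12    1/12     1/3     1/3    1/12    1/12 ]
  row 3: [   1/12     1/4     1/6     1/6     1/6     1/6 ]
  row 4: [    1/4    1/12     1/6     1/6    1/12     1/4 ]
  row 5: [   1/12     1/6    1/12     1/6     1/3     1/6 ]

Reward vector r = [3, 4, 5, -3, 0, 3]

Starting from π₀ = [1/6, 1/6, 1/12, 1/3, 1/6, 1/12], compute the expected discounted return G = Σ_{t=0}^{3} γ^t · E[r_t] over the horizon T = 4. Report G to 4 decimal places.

G = 4.7251

t=0: π = [0.1667, 0.1667, 0.0833, 0.3333, 0.1667, 0.0833], E[r] = 0.8333, γ^t·E[r] = 0.833333, running G = 0.833333
t=1: π = [0.1389, 0.1875, 0.1736, 0.1806, 0.1319, 0.1875], E[r] = 2.0556, γ^t·E[r] = 1.644444, running G = 2.477778
t=2: π = [0.1325, 0.1759, 0.1800, 0.1916, 0.1453, 0.1748], E[r] = 1.9508, γ^t·E[r] = 1.248519, running G = 3.726296
t=3: π = [0.1332, 0.1738, 0.1821, 0.1930, 0.1430, 0.1748], E[r] = 1.9508, γ^t·E[r] = 0.998790, running G = 4.725086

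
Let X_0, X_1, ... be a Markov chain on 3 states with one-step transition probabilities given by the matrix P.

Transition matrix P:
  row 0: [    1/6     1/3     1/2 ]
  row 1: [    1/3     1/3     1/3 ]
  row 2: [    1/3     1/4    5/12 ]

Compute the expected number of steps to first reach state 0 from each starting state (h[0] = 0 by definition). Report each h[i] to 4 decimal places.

h = [0.0000, 3.0000, 3.0000]

First-step conditioning: h[0] = 0; for i ≠ 0, h[i] = 1 + Σ_k P[i][k]·h[k].
  h[1] = 1 + 1/3·h[1] + 1/3·h[2]
  h[2] = 1 + 1/4·h[1] + 5/12·h[2]
Solving the 2×2 linear system over states ≠ 0 gives exactly h = [0, 3, 3] (h[0] = 0 is the target).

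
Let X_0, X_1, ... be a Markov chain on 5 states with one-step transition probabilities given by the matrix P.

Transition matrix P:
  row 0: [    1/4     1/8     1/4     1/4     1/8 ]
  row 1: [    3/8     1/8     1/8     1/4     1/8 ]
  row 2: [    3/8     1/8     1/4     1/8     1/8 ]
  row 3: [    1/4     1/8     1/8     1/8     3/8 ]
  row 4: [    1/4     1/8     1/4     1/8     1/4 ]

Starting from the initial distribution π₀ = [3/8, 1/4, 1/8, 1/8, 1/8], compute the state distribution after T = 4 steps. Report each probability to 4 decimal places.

t=0: π = [0.3750, 0.2500, 0.1250, 0.1250, 0.1250]
t=1: π = [0.2969, 0.1250, 0.2031, 0.2031, 0.1719]
t=2: π = [0.2910, 0.1250, 0.2090, 0.1777, 0.1973]
t=3: π = [0.2917, 0.1250, 0.2122, 0.1770, 0.1941]
t=4: π = [0.2921, 0.1250, 0.2122, 0.1771, 0.1935]

π = [0.2921, 0.1250, 0.2122, 0.1771, 0.1935]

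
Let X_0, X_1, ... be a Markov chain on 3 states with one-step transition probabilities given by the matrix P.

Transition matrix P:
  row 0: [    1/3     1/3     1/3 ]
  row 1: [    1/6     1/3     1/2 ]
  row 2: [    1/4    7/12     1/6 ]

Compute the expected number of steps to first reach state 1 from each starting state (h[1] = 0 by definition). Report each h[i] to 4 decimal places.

h = [2.4706, 0.0000, 1.9412]

First-step conditioning: h[1] = 0; for i ≠ 1, h[i] = 1 + Σ_k P[i][k]·h[k].
  h[0] = 1 + 1/3·h[0] + 1/3·h[2]
  h[2] = 1 + 1/4·h[0] + 1/6·h[2]
Solving the 2×2 linear system over states ≠ 1 gives exactly h = [42/17, 0, 33/17] (h[1] = 0 is the target).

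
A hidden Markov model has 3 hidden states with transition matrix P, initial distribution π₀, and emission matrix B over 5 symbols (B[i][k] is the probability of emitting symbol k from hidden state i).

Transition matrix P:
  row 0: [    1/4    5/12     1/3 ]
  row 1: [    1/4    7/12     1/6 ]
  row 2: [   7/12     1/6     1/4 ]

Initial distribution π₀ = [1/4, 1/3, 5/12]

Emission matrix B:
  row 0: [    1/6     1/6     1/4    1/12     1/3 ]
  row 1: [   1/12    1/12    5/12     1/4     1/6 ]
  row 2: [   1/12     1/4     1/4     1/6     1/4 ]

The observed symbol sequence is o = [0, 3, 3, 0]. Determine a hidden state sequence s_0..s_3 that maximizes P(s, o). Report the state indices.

t=0: δ = [4.167e-02, 2.778e-02, 3.472e-02]  (obs o_0=0)
t=1: δ = [1.688e-03, 4.340e-03, 2.315e-03]  ψ = [2, 0, 0]  (obs o_1=3)
t=2: δ = [1.125e-04, 6.330e-04, 1.206e-04]  ψ = [2, 1, 1]  (obs o_2=3)
t=3: δ = [2.637e-05, 3.077e-05, 8.791e-06]  ψ = [1, 1, 1]  (obs o_3=0)
backtrack: best end state = 1; path = [0, 1, 1, 1]

path = [0, 1, 1, 1]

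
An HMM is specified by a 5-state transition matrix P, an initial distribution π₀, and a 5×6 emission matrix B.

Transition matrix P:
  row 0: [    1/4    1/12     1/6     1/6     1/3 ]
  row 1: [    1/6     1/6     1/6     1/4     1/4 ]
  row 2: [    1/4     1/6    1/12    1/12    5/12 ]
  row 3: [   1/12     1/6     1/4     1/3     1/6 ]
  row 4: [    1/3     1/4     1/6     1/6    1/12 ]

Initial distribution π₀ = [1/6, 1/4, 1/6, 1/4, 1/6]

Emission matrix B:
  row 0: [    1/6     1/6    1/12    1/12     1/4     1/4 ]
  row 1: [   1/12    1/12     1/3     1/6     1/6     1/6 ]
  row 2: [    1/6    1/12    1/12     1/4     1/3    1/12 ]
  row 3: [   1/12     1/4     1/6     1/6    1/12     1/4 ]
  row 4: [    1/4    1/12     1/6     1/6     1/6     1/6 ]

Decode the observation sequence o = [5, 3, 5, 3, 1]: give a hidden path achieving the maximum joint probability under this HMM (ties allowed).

path = [3, 3, 3, 3, 3]

t=0: δ = [4.167e-02, 4.167e-02, 1.389e-02, 6.250e-02, 2.778e-02]  (obs o_0=5)
t=1: δ = [8.681e-04, 1.736e-03, 3.906e-03, 3.472e-03, 2.315e-03]  ψ = [0, 3, 3, 3, 0]  (obs o_1=3)
t=2: δ = [2.441e-04, 1.085e-04, 7.234e-05, 2.894e-04, 2.713e-04]  ψ = [2, 2, 3, 3, 2]  (obs o_2=5)
t=3: δ = [7.535e-06, 1.130e-05, 1.808e-05, 1.608e-05, 1.356e-05]  ψ = [4, 4, 3, 3, 0]  (obs o_3=3)
t=4: δ = [7.535e-07, 2.826e-07, 3.349e-07, 1.340e-06, 6.279e-07]  ψ = [2, 4, 3, 3, 2]  (obs o_4=1)
backtrack: best end state = 3; path = [3, 3, 3, 3, 3]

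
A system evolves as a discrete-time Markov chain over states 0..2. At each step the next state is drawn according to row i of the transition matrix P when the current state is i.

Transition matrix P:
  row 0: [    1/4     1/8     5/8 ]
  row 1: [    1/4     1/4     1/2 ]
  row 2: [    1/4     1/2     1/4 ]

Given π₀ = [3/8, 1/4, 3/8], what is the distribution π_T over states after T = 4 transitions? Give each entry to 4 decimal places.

π = [0.2500, 0.3254, 0.4246]

t=0: π = [0.3750, 0.2500, 0.3750]
t=1: π = [0.2500, 0.2969, 0.4531]
t=2: π = [0.2500, 0.3320, 0.4180]
t=3: π = [0.2500, 0.3232, 0.4268]
t=4: π = [0.2500, 0.3254, 0.4246]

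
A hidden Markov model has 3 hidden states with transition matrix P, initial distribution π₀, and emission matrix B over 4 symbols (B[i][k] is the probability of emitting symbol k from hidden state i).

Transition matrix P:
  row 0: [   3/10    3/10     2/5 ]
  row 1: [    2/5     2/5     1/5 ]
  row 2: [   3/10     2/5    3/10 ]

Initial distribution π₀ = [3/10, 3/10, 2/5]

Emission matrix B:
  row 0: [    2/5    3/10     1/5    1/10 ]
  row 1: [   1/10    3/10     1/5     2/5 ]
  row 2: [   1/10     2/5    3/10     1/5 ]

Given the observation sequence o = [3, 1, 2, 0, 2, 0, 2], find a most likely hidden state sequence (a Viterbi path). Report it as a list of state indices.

path = [1, 0, 2, 0, 2, 0, 2]

t=0: δ = [3.000e-02, 1.200e-01, 8.000e-02]  (obs o_0=3)
t=1: δ = [1.440e-02, 1.440e-02, 9.600e-03]  ψ = [1, 1, 1]  (obs o_1=1)
t=2: δ = [1.152e-03, 1.152e-03, 1.728e-03]  ψ = [1, 1, 0]  (obs o_2=2)
t=3: δ = [2.074e-04, 6.912e-05, 5.184e-05]  ψ = [2, 2, 2]  (obs o_3=0)
t=4: δ = [1.244e-05, 1.244e-05, 2.488e-05]  ψ = [0, 0, 0]  (obs o_4=2)
t=5: δ = [2.986e-06, 9.953e-07, 7.465e-07]  ψ = [2, 2, 2]  (obs o_5=0)
t=6: δ = [1.792e-07, 1.792e-07, 3.583e-07]  ψ = [0, 0, 0]  (obs o_6=2)
backtrack: best end state = 2; path = [1, 0, 2, 0, 2, 0, 2]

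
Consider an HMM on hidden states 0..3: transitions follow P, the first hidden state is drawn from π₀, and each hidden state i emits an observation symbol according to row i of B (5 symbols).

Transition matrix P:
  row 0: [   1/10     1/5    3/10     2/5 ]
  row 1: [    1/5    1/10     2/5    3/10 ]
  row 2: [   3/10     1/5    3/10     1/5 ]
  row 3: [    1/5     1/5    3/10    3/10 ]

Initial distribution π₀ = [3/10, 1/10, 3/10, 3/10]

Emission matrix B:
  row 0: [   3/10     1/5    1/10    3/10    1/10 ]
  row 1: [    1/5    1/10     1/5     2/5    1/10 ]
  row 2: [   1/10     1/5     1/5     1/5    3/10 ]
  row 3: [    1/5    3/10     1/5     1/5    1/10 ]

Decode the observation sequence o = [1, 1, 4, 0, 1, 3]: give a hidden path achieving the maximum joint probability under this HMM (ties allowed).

path = [3, 3, 2, 0, 3, 1]

t=0: δ = [6.000e-02, 1.000e-02, 6.000e-02, 9.000e-02]  (obs o_0=1)
t=1: δ = [3.600e-03, 1.800e-03, 5.400e-03, 8.100e-03]  ψ = [2, 3, 3, 3]  (obs o_1=1)
t=2: δ = [1.620e-04, 1.620e-04, 7.290e-04, 2.430e-04]  ψ = [2, 3, 3, 3]  (obs o_2=4)
t=3: δ = [6.561e-05, 2.916e-05, 2.187e-05, 2.916e-05]  ψ = [2, 2, 2, 2]  (obs o_3=0)
t=4: δ = [1.312e-06, 1.312e-06, 3.937e-06, 7.873e-06]  ψ = [0, 0, 0, 0]  (obs o_4=1)
t=5: δ = [4.724e-07, 6.299e-07, 4.724e-07, 4.724e-07]  ψ = [3, 3, 3, 3]  (obs o_5=3)
backtrack: best end state = 1; path = [3, 3, 2, 0, 3, 1]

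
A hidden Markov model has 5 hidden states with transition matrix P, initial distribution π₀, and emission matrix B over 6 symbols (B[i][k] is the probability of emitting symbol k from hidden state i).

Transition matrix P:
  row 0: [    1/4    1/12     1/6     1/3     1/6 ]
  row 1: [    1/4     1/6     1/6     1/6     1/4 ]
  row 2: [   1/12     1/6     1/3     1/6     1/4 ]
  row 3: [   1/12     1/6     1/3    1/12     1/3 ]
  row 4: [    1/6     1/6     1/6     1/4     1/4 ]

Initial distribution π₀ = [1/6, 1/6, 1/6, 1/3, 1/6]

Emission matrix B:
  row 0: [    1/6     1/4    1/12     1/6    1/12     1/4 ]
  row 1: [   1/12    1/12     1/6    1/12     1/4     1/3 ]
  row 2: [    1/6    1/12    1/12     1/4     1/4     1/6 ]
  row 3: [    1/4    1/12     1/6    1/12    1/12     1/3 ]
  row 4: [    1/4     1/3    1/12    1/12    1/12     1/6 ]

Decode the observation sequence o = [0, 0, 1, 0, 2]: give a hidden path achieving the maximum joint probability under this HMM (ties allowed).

path = [3, 4, 4, 4, 3]

t=0: δ = [2.778e-02, 1.389e-02, 2.778e-02, 8.333e-02, 4.167e-02]  (obs o_0=0)
t=1: δ = [1.157e-03, 1.157e-03, 4.630e-03, 2.604e-03, 6.944e-03]  ψ = [0, 3, 3, 4, 3]  (obs o_1=0)
t=2: δ = [2.894e-04, 9.645e-05, 1.286e-04, 1.447e-04, 5.787e-04]  ψ = [4, 4, 2, 4, 4]  (obs o_2=1)
t=3: δ = [1.608e-05, 8.038e-06, 1.608e-05, 3.617e-05, 3.617e-05]  ψ = [4, 4, 4, 4, 4]  (obs o_3=0)
t=4: δ = [5.023e-07, 1.005e-06, 1.005e-06, 1.507e-06, 1.005e-06]  ψ = [4, 3, 3, 4, 3]  (obs o_4=2)
backtrack: best end state = 3; path = [3, 4, 4, 4, 3]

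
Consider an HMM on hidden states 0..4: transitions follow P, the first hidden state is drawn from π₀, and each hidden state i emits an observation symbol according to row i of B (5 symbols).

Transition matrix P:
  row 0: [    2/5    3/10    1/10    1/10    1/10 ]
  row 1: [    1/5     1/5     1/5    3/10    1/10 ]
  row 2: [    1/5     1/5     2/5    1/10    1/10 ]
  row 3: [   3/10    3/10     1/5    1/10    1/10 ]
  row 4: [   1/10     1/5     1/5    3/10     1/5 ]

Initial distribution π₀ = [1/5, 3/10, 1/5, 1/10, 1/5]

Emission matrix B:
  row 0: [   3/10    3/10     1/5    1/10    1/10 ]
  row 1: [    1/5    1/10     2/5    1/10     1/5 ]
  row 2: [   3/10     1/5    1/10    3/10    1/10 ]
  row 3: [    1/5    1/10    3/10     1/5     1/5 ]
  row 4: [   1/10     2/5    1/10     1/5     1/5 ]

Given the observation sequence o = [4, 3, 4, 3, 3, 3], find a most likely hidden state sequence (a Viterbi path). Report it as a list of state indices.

path = [1, 2, 2, 2, 2, 2]

t=0: δ = [2.000e-02, 6.000e-02, 2.000e-02, 2.000e-02, 4.000e-02]  (obs o_0=4)
t=1: δ = [1.200e-03, 1.200e-03, 3.600e-03, 3.600e-03, 1.600e-03]  ψ = [1, 1, 1, 1, 4]  (obs o_1=3)
t=2: δ = [1.080e-04, 2.160e-04, 1.440e-04, 9.600e-05, 7.200e-05]  ψ = [3, 3, 2, 4, 2]  (obs o_2=4)
t=3: δ = [4.320e-06, 4.320e-06, 1.728e-05, 1.296e-05, 4.320e-06]  ψ = [0, 1, 2, 1, 1]  (obs o_3=3)
t=4: δ = [3.888e-07, 3.888e-07, 2.074e-06, 3.456e-07, 3.456e-07]  ψ = [3, 3, 2, 2, 2]  (obs o_4=3)
t=5: δ = [4.147e-08, 4.147e-08, 2.488e-07, 4.147e-08, 4.147e-08]  ψ = [2, 2, 2, 2, 2]  (obs o_5=3)
backtrack: best end state = 2; path = [1, 2, 2, 2, 2, 2]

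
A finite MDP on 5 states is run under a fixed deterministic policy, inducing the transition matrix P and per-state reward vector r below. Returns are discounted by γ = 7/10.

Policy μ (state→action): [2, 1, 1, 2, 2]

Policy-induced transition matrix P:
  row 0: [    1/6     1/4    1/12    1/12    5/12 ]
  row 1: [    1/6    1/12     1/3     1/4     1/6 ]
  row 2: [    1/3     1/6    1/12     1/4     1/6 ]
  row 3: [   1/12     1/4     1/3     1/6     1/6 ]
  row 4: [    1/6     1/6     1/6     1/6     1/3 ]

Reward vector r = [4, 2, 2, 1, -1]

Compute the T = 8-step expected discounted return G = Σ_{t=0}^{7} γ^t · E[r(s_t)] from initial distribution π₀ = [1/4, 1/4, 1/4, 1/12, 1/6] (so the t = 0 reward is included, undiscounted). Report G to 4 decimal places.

G = 4.9657

t=0: π = [0.2500, 0.2500, 0.2500, 0.0833, 0.1667], E[r] = 1.9167, γ^t·E[r] = 1.916667, running G = 1.916667
t=1: π = [0.2014, 0.1736, 0.1806, 0.1875, 0.2569], E[r] = 1.4444, γ^t·E[r] = 1.011111, running G = 2.927778
t=2: π = [0.1811, 0.1846, 0.1950, 0.1794, 0.2598], E[r] = 1.4034, γ^t·E[r] = 0.687645, running G = 3.615422
t=3: π = [0.1842, 0.1813, 0.1960, 0.1832, 0.2553], E[r] = 1.4195, γ^t·E[r] = 0.486876, running G = 4.102299
t=4: π = [0.1841, 0.1822, 0.1957, 0.1828, 0.2553], E[r] = 1.4196, γ^t·E[r] = 0.340840, running G = 4.443139
t=5: π = [0.1841, 0.1821, 0.1958, 0.1828, 0.2552], E[r] = 1.4196, γ^t·E[r] = 0.238595, running G = 4.681734
t=6: π = [0.1841, 0.1821, 0.1958, 0.1828, 0.2552], E[r] = 1.4197, γ^t·E[r] = 0.167022, running G = 4.848756
t=7: π = [0.1841, 0.1821, 0.1958, 0.1828, 0.2552], E[r] = 1.4197, γ^t·E[r] = 0.116915, running G = 4.965671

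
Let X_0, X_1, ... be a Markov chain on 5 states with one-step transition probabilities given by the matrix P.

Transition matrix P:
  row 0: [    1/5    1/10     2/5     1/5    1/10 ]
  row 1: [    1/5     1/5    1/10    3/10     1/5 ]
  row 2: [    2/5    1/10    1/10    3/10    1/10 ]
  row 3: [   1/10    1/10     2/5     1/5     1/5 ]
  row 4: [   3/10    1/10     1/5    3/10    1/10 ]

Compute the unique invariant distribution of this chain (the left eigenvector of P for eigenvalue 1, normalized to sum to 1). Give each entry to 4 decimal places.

Balance equations π_j = Σ_i π_i·P[i][j]:
  π_0 = 1/5·π_0 + 1/5·π_1 + 2/5·π_2 + 1/10·π_3 + 3/10·π_4
  π_1 = 1/10·π_0 + 1/5·π_1 + 1/10·π_2 + 1/10·π_3 + 1/10·π_4
  π_2 = 2/5·π_0 + 1/10·π_1 + 1/10·π_2 + 2/5·π_3 + 1/5·π_4
  π_3 = 1/5·π_0 + 3/10·π_1 + 3/10·π_2 + 1/5·π_3 + 3/10·π_4
  normalize: π_0 + π_1 + π_2 + π_3 + π_4 = 1
Solving the linear system gives exactly π = [931/3867, 1/9, 3029/11601, 970/3867, 1580/11601].

π = [0.2408, 0.1111, 0.2611, 0.2508, 0.1362]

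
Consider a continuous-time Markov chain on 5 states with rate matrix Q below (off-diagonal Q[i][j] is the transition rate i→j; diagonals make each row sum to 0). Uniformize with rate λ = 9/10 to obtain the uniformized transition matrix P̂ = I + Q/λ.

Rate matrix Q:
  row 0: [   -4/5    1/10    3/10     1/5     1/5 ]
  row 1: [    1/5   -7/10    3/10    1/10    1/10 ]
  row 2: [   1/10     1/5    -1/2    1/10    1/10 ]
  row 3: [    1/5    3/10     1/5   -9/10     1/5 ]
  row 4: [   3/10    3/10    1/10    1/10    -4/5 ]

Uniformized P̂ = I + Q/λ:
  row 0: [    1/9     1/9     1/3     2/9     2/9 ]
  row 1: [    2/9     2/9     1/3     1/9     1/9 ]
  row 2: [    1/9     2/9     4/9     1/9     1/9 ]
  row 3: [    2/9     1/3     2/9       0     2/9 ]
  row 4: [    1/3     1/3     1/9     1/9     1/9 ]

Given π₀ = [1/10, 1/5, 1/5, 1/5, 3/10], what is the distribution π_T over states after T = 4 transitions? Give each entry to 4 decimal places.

π = [0.1823, 0.2312, 0.3238, 0.1183, 0.1445]

t=0: π = [0.1000, 0.2000, 0.2000, 0.2000, 0.3000]
t=1: π = [0.2222, 0.2667, 0.2667, 0.1000, 0.1444]
t=2: π = [0.1840, 0.2247, 0.3198, 0.1247, 0.1469]
t=3: π = [0.1826, 0.2320, 0.3224, 0.1177, 0.1454]
t=4: π = [0.1823, 0.2312, 0.3238, 0.1183, 0.1445]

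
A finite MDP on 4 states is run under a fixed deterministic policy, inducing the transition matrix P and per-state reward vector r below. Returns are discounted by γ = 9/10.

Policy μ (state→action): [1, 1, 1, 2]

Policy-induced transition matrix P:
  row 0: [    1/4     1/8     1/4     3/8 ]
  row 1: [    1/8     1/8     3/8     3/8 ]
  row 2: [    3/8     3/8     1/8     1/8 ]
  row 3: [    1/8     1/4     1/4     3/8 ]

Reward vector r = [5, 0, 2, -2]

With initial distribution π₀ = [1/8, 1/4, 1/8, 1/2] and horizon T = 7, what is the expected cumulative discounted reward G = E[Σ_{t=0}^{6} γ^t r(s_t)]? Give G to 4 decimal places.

G = 3.6105

t=0: π = [0.1250, 0.2500, 0.1250, 0.5000], E[r] = -0.1250, γ^t·E[r] = -0.125000, running G = -0.125000
t=1: π = [0.1719, 0.2188, 0.2656, 0.3438], E[r] = 0.7031, γ^t·E[r] = 0.632813, running G = 0.507813
t=2: π = [0.2129, 0.2344, 0.2441, 0.3086], E[r] = 0.9355, γ^t·E[r] = 0.757793, running G = 1.265605
t=3: π = [0.2126, 0.2246, 0.2488, 0.3140], E[r] = 0.9329, γ^t·E[r] = 0.680056, running G = 1.945661
t=4: π = [0.2138, 0.2264, 0.2470, 0.3128], E[r] = 0.9372, γ^t·E[r] = 0.614914, running G = 2.560575
t=5: π = [0.2135, 0.2258, 0.2474, 0.3133], E[r] = 0.9357, γ^t·E[r] = 0.552514, running G = 3.113089
t=6: π = [0.2135, 0.2260, 0.2473, 0.3131], E[r] = 0.9360, γ^t·E[r] = 0.497443, running G = 3.610532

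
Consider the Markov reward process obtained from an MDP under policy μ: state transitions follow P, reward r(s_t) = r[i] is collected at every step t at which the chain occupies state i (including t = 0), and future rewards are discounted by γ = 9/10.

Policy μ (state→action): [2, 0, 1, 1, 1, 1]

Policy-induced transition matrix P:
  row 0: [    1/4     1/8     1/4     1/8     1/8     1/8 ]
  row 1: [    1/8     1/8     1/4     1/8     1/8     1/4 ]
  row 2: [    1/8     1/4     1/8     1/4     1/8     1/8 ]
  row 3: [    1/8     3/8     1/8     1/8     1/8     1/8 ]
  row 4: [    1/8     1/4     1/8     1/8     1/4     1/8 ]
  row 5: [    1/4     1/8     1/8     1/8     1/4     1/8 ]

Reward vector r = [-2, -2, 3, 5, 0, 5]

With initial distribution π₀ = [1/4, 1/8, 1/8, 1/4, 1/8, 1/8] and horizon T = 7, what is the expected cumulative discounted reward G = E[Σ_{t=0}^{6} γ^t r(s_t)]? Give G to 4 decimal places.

G = 6.7287

t=0: π = [0.2500, 0.1250, 0.1250, 0.2500, 0.1250, 0.1250], E[r] = 1.5000, γ^t·E[r] = 1.500000, running G = 1.500000
t=1: π = [0.1719, 0.2188, 0.1719, 0.1406, 0.1563, 0.1406], E[r] = 1.1406, γ^t·E[r] = 1.026563, running G = 2.526563
t=2: π = [0.1641, 0.2012, 0.1738, 0.1465, 0.1621, 0.1523], E[r] = 1.2852, γ^t·E[r] = 1.040977, running G = 3.567539
t=3: π = [0.1646, 0.2036, 0.1707, 0.1467, 0.1643, 0.1501], E[r] = 1.2600, γ^t·E[r] = 0.918547, running G = 4.486086
t=4: π = [0.1643, 0.2036, 0.1710, 0.1463, 0.1643, 0.1505], E[r] = 1.2612, γ^t·E[r] = 0.827473, running G = 5.313559
t=5: π = [0.1643, 0.2035, 0.1710, 0.1464, 0.1643, 0.1504], E[r] = 1.2614, γ^t·E[r] = 0.744827, running G = 6.058387
t=6: π = [0.1643, 0.2035, 0.1710, 0.1464, 0.1643, 0.1504], E[r] = 1.2613, γ^t·E[r] = 0.670294, running G = 6.728681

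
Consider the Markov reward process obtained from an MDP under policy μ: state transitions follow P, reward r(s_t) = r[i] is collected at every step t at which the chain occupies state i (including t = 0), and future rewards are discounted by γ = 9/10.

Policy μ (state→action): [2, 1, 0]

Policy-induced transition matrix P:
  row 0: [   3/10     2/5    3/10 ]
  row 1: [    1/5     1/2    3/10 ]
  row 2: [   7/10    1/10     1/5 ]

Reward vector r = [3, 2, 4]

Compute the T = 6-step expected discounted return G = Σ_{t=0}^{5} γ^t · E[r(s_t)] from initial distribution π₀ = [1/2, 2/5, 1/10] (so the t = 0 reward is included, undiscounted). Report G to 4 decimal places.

t=0: π = [0.5000, 0.4000, 0.1000], E[r] = 2.7000, γ^t·E[r] = 2.700000, running G = 2.700000
t=1: π = [0.3000, 0.4100, 0.2900], E[r] = 2.8800, γ^t·E[r] = 2.592000, running G = 5.292000
t=2: π = [0.3750, 0.3540, 0.2710], E[r] = 2.9170, γ^t·E[r] = 2.362770, running G = 7.654770
t=3: π = [0.3730, 0.3541, 0.2729], E[r] = 2.9188, γ^t·E[r] = 2.127805, running G = 9.782575
t=4: π = [0.3738, 0.3535, 0.2727], E[r] = 2.9192, γ^t·E[r] = 1.915267, running G = 11.697843
t=5: π = [0.3737, 0.3535, 0.2727], E[r] = 2.9192, γ^t·E[r] = 1.723751, running G = 13.421594

G = 13.4216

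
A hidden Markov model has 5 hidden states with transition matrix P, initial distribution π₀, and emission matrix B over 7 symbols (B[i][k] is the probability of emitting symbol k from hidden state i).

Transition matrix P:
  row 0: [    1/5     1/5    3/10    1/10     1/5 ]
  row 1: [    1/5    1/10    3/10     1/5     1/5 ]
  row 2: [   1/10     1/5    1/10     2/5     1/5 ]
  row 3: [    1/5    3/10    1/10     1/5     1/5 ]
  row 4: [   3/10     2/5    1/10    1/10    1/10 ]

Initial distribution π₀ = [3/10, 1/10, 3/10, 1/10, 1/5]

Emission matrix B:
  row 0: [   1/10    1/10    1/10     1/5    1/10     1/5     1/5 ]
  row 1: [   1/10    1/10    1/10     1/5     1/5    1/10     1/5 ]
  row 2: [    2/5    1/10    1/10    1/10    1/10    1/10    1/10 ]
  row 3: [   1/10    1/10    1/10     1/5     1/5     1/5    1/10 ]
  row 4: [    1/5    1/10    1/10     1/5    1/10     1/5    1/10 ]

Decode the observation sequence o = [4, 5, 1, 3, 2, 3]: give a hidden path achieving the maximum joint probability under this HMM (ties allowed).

path = [2, 3, 4, 1, 2, 3]

t=0: δ = [3.000e-02, 2.000e-02, 3.000e-02, 2.000e-02, 2.000e-02]  (obs o_0=4)
t=1: δ = [1.200e-03, 8.000e-04, 9.000e-04, 2.400e-03, 1.200e-03]  ψ = [0, 4, 0, 2, 0]  (obs o_1=5)
t=2: δ = [4.800e-05, 7.200e-05, 3.600e-05, 4.800e-05, 4.800e-05]  ψ = [3, 3, 0, 3, 3]  (obs o_2=1)
t=3: δ = [2.880e-06, 3.840e-06, 2.160e-06, 2.880e-06, 2.880e-06]  ψ = [1, 4, 1, 1, 1]  (obs o_3=3)
t=4: δ = [8.640e-08, 1.152e-07, 1.152e-07, 8.640e-08, 7.680e-08]  ψ = [4, 4, 1, 2, 1]  (obs o_4=2)
t=5: δ = [4.608e-09, 6.144e-09, 3.456e-09, 9.216e-09, 4.608e-09]  ψ = [1, 4, 1, 2, 1]  (obs o_5=3)
backtrack: best end state = 3; path = [2, 3, 4, 1, 2, 3]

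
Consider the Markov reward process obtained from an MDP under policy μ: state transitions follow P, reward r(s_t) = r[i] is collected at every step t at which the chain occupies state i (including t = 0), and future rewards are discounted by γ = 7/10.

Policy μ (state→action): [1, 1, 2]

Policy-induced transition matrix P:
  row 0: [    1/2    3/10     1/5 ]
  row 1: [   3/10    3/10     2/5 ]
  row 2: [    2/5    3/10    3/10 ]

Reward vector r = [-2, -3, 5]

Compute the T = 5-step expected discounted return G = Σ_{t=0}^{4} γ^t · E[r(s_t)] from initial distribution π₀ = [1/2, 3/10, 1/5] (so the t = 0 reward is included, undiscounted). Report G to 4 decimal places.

G = -1.4394

t=0: π = [0.5000, 0.3000, 0.2000], E[r] = -0.9000, γ^t·E[r] = -0.900000, running G = -0.900000
t=1: π = [0.4200, 0.3000, 0.2800], E[r] = -0.3400, γ^t·E[r] = -0.238000, running G = -1.138000
t=2: π = [0.4120, 0.3000, 0.2880], E[r] = -0.2840, γ^t·E[r] = -0.139160, running G = -1.277160
t=3: π = [0.4112, 0.3000, 0.2888], E[r] = -0.2784, γ^t·E[r] = -0.095491, running G = -1.372651
t=4: π = [0.4111, 0.3000, 0.2889], E[r] = -0.2778, γ^t·E[r] = -0.066709, running G = -1.439361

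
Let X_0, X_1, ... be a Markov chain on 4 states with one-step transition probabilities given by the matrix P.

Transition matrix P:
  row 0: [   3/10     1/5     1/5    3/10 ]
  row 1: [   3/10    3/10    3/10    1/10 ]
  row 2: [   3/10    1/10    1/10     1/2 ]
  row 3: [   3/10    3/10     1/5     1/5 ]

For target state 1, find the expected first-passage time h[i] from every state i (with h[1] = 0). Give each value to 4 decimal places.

First-step conditioning: h[1] = 0; for i ≠ 1, h[i] = 1 + Σ_k P[i][k]·h[k].
  h[0] = 1 + 3/10·h[0] + 1/5·h[2] + 3/10·h[3]
  h[2] = 1 + 3/10·h[0] + 1/10·h[2] + 1/2·h[3]
  h[3] = 1 + 3/10·h[0] + 1/5·h[2] + 1/5·h[3]
Solving the 3×3 linear system over states ≠ 1 gives exactly h = [1210/257, 0, 1300/257, 1100/257] (h[1] = 0 is the target).

h = [4.7082, 0.0000, 5.0584, 4.2802]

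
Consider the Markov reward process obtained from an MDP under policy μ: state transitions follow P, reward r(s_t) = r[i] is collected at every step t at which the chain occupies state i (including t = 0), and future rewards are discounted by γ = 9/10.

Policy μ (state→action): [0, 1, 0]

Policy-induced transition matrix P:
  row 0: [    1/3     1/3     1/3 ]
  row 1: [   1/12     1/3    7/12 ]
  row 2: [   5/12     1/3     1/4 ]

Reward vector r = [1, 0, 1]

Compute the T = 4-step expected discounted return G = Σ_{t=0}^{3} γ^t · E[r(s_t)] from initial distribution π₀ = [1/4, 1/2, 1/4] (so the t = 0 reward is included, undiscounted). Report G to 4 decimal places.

t=0: π = [0.2500, 0.5000, 0.2500], E[r] = 0.5000, γ^t·E[r] = 0.500000, running G = 0.500000
t=1: π = [0.2292, 0.3333, 0.4375], E[r] = 0.6667, γ^t·E[r] = 0.600000, running G = 1.100000
t=2: π = [0.2865, 0.3333, 0.3802], E[r] = 0.6667, γ^t·E[r] = 0.540000, running G = 1.640000
t=3: π = [0.2817, 0.3333, 0.3850], E[r] = 0.6667, γ^t·E[r] = 0.486000, running G = 2.126000

G = 2.1260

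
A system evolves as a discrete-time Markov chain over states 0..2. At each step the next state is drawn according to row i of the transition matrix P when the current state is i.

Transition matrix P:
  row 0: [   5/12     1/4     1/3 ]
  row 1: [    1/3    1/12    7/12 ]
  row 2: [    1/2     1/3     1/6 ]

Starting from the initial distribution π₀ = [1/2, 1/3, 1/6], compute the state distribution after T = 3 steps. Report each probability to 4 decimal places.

t=0: π = [0.5000, 0.3333, 0.1667]
t=1: π = [0.4028, 0.2083, 0.3889]
t=2: π = [0.4317, 0.2477, 0.3206]
t=3: π = [0.4227, 0.2354, 0.3418]

π = [0.4227, 0.2354, 0.3418]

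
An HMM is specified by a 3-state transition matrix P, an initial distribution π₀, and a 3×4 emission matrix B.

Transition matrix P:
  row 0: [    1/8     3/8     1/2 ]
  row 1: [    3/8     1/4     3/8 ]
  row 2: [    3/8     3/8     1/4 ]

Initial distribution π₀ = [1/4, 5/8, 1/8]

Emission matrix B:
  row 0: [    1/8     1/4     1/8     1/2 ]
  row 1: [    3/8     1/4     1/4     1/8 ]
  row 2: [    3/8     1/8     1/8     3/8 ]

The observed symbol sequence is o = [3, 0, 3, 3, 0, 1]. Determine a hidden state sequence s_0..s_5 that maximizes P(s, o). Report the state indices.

path = [0, 2, 0, 2, 1, 0]

t=0: δ = [1.250e-01, 7.812e-02, 4.688e-02]  (obs o_0=3)
t=1: δ = [3.662e-03, 1.758e-02, 2.344e-02]  ψ = [1, 0, 0]  (obs o_1=0)
t=2: δ = [4.395e-03, 1.099e-03, 2.472e-03]  ψ = [2, 2, 1]  (obs o_2=3)
t=3: δ = [4.635e-04, 2.060e-04, 8.240e-04]  ψ = [2, 0, 0]  (obs o_3=3)
t=4: δ = [3.862e-05, 1.159e-04, 8.690e-05]  ψ = [2, 2, 0]  (obs o_4=0)
t=5: δ = [1.086e-05, 8.147e-06, 5.431e-06]  ψ = [1, 2, 1]  (obs o_5=1)
backtrack: best end state = 0; path = [0, 2, 0, 2, 1, 0]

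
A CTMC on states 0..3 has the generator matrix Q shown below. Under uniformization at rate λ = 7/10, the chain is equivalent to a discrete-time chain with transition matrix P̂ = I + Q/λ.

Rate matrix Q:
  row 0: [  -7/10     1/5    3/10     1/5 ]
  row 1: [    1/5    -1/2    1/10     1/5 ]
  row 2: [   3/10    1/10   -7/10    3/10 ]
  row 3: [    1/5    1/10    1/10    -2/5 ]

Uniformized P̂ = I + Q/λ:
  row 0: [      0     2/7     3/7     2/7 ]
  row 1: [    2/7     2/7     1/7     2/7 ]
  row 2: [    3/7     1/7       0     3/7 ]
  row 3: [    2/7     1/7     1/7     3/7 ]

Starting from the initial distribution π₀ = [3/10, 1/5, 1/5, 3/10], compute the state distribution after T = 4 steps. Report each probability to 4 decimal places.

π = [0.2440, 0.2069, 0.1846, 0.3646]

t=0: π = [0.3000, 0.2000, 0.2000, 0.3000]
t=1: π = [0.2286, 0.2143, 0.2000, 0.3571]
t=2: π = [0.2490, 0.2061, 0.1796, 0.3653]
t=3: π = [0.2402, 0.2079, 0.1883, 0.3636]
t=4: π = [0.2440, 0.2069, 0.1846, 0.3646]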